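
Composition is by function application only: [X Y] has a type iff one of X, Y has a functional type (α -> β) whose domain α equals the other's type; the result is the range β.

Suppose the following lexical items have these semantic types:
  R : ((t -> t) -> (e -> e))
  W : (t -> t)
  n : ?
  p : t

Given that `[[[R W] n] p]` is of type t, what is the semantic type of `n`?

((e -> e) -> (t -> t))

[[[R W] n] p] must have type t. The sister p has type t; that is not a function onto t, so [[R W] n] must be the functor, of type (t -> t).
[[R W] n] must have type (t -> t). The sister [R W] has type (e -> e); that is not a function onto (t -> t), so n must be the functor, of type ((e -> e) -> (t -> t)).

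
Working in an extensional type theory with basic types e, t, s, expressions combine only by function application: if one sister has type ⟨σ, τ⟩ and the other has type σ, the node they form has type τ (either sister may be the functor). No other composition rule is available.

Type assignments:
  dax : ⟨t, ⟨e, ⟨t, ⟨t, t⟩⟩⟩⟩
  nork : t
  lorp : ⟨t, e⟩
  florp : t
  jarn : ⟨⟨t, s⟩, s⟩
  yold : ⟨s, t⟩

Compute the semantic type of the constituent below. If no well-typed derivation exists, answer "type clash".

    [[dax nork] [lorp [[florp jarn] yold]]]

type clash

At [dax nork], dax : ⟨t, ⟨e, ⟨t, ⟨t, t⟩⟩⟩⟩ takes nork : t, giving ⟨e, ⟨t, ⟨t, t⟩⟩⟩.
[florp jarn]: t with ⟨⟨t, s⟩, s⟩ — neither is a function whose domain matches the other; composition fails here.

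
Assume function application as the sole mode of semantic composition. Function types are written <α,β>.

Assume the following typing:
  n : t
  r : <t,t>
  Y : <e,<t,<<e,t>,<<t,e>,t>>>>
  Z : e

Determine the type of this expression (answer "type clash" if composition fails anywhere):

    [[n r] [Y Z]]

<<e,t>,<<t,e>,t>>

[n r]: r is <t,t>, n is t; result t.
[Y Z]: Y is <e,<t,<<e,t>,<<t,e>,t>>>>, Z is e; result <t,<<e,t>,<<t,e>,t>>>.
[[n r] [Y Z]]: [Y Z] is <t,<<e,t>,<<t,e>,t>>>, [n r] is t; result <<e,t>,<<t,e>,t>>.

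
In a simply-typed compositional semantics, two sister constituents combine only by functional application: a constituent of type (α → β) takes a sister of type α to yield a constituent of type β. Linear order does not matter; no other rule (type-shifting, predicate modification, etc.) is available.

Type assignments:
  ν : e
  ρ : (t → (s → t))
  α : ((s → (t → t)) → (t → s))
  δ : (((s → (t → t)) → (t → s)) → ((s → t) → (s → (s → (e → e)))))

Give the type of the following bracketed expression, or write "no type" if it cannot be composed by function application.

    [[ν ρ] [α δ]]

no type

[ν ρ]: e and (t → (s → t)) cannot combine by function application — type clash.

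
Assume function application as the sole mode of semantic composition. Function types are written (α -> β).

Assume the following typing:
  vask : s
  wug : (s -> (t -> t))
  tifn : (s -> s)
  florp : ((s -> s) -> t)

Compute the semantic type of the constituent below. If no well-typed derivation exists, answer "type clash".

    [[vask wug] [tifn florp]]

[vask wug]: wug is (s -> (t -> t)), vask is s; result (t -> t).
[tifn florp]: florp is ((s -> s) -> t), tifn is (s -> s); result t.
[[vask wug] [tifn florp]]: [vask wug] is (t -> t), [tifn florp] is t; result t.

t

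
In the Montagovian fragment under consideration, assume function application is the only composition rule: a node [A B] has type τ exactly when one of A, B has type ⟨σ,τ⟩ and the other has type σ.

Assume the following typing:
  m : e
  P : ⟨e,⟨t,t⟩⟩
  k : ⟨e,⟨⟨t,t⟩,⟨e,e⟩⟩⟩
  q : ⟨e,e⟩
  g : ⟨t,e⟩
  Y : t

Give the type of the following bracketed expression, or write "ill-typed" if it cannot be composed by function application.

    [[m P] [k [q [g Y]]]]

⟨e,e⟩

At [m P], P : ⟨e,⟨t,t⟩⟩ takes m : e, giving ⟨t,t⟩.
At [g Y], g : ⟨t,e⟩ takes Y : t, giving e.
At [q [g Y]], q : ⟨e,e⟩ takes [g Y] : e, giving e.
At [k [q [g Y]]], k : ⟨e,⟨⟨t,t⟩,⟨e,e⟩⟩⟩ takes [q [g Y]] : e, giving ⟨⟨t,t⟩,⟨e,e⟩⟩.
At [[m P] [k [q [g Y]]]], [k [q [g Y]]] : ⟨⟨t,t⟩,⟨e,e⟩⟩ takes [m P] : ⟨t,t⟩, giving ⟨e,e⟩.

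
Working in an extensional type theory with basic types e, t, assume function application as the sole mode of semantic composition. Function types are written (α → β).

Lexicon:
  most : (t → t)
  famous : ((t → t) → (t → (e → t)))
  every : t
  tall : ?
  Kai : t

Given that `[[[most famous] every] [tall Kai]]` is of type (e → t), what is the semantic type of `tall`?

(t → ((e → t) → (e → t)))

[[[most famous] every] [tall Kai]] must have type (e → t). The sister [[most famous] every] has type (e → t); that is not a function onto (e → t), so [tall Kai] must be the functor, of type ((e → t) → (e → t)).
[tall Kai] must have type ((e → t) → (e → t)). The sister Kai has type t; that is not a function onto ((e → t) → (e → t)), so tall must be the functor, of type (t → ((e → t) → (e → t))).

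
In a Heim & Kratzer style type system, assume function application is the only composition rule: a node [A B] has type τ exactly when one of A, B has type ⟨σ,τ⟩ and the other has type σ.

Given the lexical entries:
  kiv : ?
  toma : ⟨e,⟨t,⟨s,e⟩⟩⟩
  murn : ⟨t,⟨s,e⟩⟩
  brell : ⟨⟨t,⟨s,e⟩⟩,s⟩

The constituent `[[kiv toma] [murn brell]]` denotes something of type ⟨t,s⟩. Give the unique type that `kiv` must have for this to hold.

[[kiv toma] [murn brell]] must have type ⟨t,s⟩. The sister [murn brell] has type s; that is not a function onto ⟨t,s⟩, so [kiv toma] must be the functor, of type ⟨s,⟨t,s⟩⟩.
[kiv toma] must have type ⟨s,⟨t,s⟩⟩. The sister toma has type ⟨e,⟨t,⟨s,e⟩⟩⟩; that is not a function onto ⟨s,⟨t,s⟩⟩, so kiv must be the functor, of type ⟨⟨e,⟨t,⟨s,e⟩⟩⟩,⟨s,⟨t,s⟩⟩⟩.

⟨⟨e,⟨t,⟨s,e⟩⟩⟩,⟨s,⟨t,s⟩⟩⟩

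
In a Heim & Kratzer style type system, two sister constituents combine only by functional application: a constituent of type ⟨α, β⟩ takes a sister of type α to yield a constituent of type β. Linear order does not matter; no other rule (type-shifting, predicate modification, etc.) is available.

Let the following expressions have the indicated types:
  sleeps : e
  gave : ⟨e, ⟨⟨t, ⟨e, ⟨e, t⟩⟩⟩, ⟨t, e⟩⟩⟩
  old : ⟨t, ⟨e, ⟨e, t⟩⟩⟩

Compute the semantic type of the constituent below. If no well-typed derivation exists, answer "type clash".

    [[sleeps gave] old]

⟨t, e⟩

[sleeps gave]: gave is ⟨e, ⟨⟨t, ⟨e, ⟨e, t⟩⟩⟩, ⟨t, e⟩⟩⟩, sleeps is e; result ⟨⟨t, ⟨e, ⟨e, t⟩⟩⟩, ⟨t, e⟩⟩.
[[sleeps gave] old]: [sleeps gave] is ⟨⟨t, ⟨e, ⟨e, t⟩⟩⟩, ⟨t, e⟩⟩, old is ⟨t, ⟨e, ⟨e, t⟩⟩⟩; result ⟨t, e⟩.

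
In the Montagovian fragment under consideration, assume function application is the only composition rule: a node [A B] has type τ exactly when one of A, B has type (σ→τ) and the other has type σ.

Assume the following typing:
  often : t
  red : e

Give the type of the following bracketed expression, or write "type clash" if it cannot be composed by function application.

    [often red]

type clash

At [often red]: neither t nor e can take the other as argument; the node is ill-typed.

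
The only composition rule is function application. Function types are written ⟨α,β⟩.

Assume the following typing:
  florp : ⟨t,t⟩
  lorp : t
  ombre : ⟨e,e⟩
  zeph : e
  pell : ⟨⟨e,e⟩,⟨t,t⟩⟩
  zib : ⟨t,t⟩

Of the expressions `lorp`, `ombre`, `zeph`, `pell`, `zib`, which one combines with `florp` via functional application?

lorp — combines: florp : ⟨t,t⟩ takes lorp : t as argument, giving t.
ombre : ⟨e,e⟩ — no; florp wants t, and ombre wants e.
zeph : e — no; florp wants t, and zeph wants nothing (atomic).
pell : ⟨⟨e,e⟩,⟨t,t⟩⟩ — no; florp wants t, and pell wants ⟨e,e⟩.
zib : ⟨t,t⟩ — no; florp wants t, and zib wants t.

lorp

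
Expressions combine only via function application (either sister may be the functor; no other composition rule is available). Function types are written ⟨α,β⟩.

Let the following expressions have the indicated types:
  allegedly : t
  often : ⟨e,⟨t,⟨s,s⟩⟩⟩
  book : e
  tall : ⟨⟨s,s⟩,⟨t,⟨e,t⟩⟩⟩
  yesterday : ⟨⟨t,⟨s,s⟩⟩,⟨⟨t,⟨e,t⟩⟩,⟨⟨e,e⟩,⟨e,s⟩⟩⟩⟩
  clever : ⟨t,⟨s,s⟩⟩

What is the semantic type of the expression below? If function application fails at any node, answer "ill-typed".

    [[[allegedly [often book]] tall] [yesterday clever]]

⟨⟨e,e⟩,⟨e,s⟩⟩

At [often book], often : ⟨e,⟨t,⟨s,s⟩⟩⟩ takes book : e, giving ⟨t,⟨s,s⟩⟩.
At [allegedly [often book]], [often book] : ⟨t,⟨s,s⟩⟩ takes allegedly : t, giving ⟨s,s⟩.
At [[allegedly [often book]] tall], tall : ⟨⟨s,s⟩,⟨t,⟨e,t⟩⟩⟩ takes [allegedly [often book]] : ⟨s,s⟩, giving ⟨t,⟨e,t⟩⟩.
At [yesterday clever], yesterday : ⟨⟨t,⟨s,s⟩⟩,⟨⟨t,⟨e,t⟩⟩,⟨⟨e,e⟩,⟨e,s⟩⟩⟩⟩ takes clever : ⟨t,⟨s,s⟩⟩, giving ⟨⟨t,⟨e,t⟩⟩,⟨⟨e,e⟩,⟨e,s⟩⟩⟩.
At [[[allegedly [often book]] tall] [yesterday clever]], [yesterday clever] : ⟨⟨t,⟨e,t⟩⟩,⟨⟨e,e⟩,⟨e,s⟩⟩⟩ takes [[allegedly [often book]] tall] : ⟨t,⟨e,t⟩⟩, giving ⟨⟨e,e⟩,⟨e,s⟩⟩.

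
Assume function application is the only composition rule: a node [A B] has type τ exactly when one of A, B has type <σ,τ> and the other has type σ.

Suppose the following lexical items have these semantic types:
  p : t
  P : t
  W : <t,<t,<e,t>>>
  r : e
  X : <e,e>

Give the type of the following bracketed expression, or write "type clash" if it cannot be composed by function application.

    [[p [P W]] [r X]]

t

[P W]: functor W : <t,<t,<e,t>>>, argument P : t; result <t,<e,t>>.
[p [P W]]: functor [P W] : <t,<e,t>>, argument p : t; result <e,t>.
[r X]: functor X : <e,e>, argument r : e; result e.
[[p [P W]] [r X]]: functor [p [P W]] : <e,t>, argument [r X] : e; result t.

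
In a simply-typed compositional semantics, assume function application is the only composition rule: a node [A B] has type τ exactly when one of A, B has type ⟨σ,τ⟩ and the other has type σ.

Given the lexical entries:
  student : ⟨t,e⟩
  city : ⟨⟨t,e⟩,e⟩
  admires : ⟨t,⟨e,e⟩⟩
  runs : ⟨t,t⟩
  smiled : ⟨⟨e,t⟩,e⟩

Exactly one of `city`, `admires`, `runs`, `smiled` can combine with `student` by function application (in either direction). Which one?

city

city — combines: city : ⟨⟨t,e⟩,e⟩ takes student : ⟨t,e⟩ as argument, giving e.
admires : ⟨t,⟨e,e⟩⟩ — does not combine with student.
runs : ⟨t,t⟩ — does not combine with student.
smiled : ⟨⟨e,t⟩,e⟩ — does not combine with student.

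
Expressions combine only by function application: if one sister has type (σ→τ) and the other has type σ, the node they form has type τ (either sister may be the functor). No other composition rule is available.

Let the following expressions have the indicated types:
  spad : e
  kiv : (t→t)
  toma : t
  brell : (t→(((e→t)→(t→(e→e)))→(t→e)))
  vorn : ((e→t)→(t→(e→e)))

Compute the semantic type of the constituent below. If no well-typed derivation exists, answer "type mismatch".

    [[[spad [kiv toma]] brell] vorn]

type mismatch

[kiv toma]: functor kiv : (t→t), argument toma : t; result t.
At [spad [kiv toma]]: neither e nor t can take the other as argument; the node is ill-typed.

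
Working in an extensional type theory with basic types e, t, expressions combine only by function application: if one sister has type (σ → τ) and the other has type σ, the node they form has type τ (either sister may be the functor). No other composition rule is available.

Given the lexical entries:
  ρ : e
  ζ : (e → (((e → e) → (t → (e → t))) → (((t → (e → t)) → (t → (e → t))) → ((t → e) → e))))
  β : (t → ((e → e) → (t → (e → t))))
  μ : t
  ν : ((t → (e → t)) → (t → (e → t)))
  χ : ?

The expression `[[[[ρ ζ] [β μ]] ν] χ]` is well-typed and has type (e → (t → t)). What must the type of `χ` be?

At [[[[ρ ζ] [β μ]] ν] χ] (required: (e → (t → t))): [[[ρ ζ] [β μ]] ν] is ((t → e) → e), which is not a function with range (e → (t → t)); hence χ is the functor — type (((t → e) → e) → (e → (t → t))).

(((t → e) → e) → (e → (t → t)))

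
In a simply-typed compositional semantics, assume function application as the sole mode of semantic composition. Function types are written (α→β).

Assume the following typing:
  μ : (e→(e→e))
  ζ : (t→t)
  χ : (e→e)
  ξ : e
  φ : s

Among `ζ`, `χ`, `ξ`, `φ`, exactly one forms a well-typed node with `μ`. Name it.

ζ : (t→t) — no; μ wants e, and ζ wants t.
χ : (e→e) — no; μ wants e, and χ wants e.
ξ — combines: μ : (e→(e→e)) takes ξ : e as argument, giving (e→e).
φ : s — no; μ wants e, and φ wants nothing (atomic).

ξ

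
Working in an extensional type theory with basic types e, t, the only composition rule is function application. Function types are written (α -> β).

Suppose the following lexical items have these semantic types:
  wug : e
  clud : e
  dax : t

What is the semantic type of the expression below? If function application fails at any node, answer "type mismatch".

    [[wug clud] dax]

type mismatch

[wug clud]: e and e cannot combine by function application — type clash.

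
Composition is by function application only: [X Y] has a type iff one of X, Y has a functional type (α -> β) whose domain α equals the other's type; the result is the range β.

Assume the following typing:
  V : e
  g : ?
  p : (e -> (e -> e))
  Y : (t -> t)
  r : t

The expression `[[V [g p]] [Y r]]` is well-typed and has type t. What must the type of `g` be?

[[V [g p]] [Y r]] must have type t. The sister [Y r] has type t; that is not a function onto t, so [V [g p]] must be the functor, of type (t -> t).
[V [g p]] must have type (t -> t). The sister V has type e; that is not a function onto (t -> t), so [g p] must be the functor, of type (e -> (t -> t)).
[g p] must have type (e -> (t -> t)). The sister p has type (e -> (e -> e)); that is not a function onto (e -> (t -> t)), so g must be the functor, of type ((e -> (e -> e)) -> (e -> (t -> t))).

((e -> (e -> e)) -> (e -> (t -> t)))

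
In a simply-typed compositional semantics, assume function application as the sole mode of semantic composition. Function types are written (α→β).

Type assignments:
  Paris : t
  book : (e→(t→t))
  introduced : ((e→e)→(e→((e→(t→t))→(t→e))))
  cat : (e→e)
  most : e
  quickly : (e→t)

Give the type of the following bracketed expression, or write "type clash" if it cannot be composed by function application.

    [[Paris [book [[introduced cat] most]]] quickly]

t

At [introduced cat], introduced : ((e→e)→(e→((e→(t→t))→(t→e)))) takes cat : (e→e), giving (e→((e→(t→t))→(t→e))).
At [[introduced cat] most], [introduced cat] : (e→((e→(t→t))→(t→e))) takes most : e, giving ((e→(t→t))→(t→e)).
At [book [[introduced cat] most]], [[introduced cat] most] : ((e→(t→t))→(t→e)) takes book : (e→(t→t)), giving (t→e).
At [Paris [book [[introduced cat] most]]], [book [[introduced cat] most]] : (t→e) takes Paris : t, giving e.
At [[Paris [book [[introduced cat] most]]] quickly], quickly : (e→t) takes [Paris [book [[introduced cat] most]]] : e, giving t.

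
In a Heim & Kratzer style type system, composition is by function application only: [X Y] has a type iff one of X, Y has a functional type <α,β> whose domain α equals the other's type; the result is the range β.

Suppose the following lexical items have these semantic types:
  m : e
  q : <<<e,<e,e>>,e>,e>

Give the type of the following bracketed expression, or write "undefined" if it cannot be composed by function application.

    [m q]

[m q]: e with <<<e,<e,e>>,e>,e> — neither is a function whose domain matches the other; composition fails here.

undefined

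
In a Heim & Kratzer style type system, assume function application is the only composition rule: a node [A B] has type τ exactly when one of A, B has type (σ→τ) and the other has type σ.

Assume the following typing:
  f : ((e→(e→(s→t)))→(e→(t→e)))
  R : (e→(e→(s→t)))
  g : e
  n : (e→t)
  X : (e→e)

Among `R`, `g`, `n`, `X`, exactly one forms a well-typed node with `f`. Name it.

R — combines: f : ((e→(e→(s→t)))→(e→(t→e))) takes R : (e→(e→(s→t))) as argument, giving (e→(t→e)).
g : e — f needs (e→(e→(s→t))); g needs nothing (atomic); neither fits.
n : (e→t) — f needs (e→(e→(s→t))); n needs e; neither fits.
X : (e→e) — f needs (e→(e→(s→t))); X needs e; neither fits.

R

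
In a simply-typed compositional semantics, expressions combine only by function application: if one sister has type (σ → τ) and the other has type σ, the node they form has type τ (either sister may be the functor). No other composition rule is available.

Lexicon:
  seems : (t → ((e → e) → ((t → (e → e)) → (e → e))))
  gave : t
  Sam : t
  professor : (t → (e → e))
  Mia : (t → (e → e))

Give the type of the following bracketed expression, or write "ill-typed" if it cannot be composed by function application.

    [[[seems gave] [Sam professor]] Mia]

[seems gave]: seems is (t → ((e → e) → ((t → (e → e)) → (e → e)))), gave is t; result ((e → e) → ((t → (e → e)) → (e → e))).
[Sam professor]: professor is (t → (e → e)), Sam is t; result (e → e).
[[seems gave] [Sam professor]]: [seems gave] is ((e → e) → ((t → (e → e)) → (e → e))), [Sam professor] is (e → e); result ((t → (e → e)) → (e → e)).
[[[seems gave] [Sam professor]] Mia]: [[seems gave] [Sam professor]] is ((t → (e → e)) → (e → e)), Mia is (t → (e → e)); result (e → e).

(e → e)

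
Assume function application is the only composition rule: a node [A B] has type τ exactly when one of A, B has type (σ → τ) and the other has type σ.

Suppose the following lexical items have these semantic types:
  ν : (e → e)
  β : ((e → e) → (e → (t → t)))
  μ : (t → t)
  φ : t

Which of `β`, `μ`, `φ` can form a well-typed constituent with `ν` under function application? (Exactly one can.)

β — combines: β : ((e → e) → (e → (t → t))) takes ν : (e → e) as argument, giving (e → (t → t)).
μ : (t → t) — ν needs e; μ needs t; neither fits.
φ : t — ν needs e; φ needs nothing (atomic); neither fits.

β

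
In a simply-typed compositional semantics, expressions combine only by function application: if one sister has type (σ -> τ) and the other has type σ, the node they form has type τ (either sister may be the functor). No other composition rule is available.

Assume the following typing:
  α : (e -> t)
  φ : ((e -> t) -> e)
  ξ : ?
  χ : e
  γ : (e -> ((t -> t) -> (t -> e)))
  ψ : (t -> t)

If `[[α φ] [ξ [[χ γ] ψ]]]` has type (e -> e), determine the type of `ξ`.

[[α φ] [ξ [[χ γ] ψ]]] is required to be (e -> e). [α φ] : e cannot yield (e -> e) as functor, so [ξ [[χ γ] ψ]] : (e -> (e -> e)).
[ξ [[χ γ] ψ]] is required to be (e -> (e -> e)). [[χ γ] ψ] : (t -> e) cannot yield (e -> (e -> e)) as functor, so ξ : ((t -> e) -> (e -> (e -> e))).

((t -> e) -> (e -> (e -> e)))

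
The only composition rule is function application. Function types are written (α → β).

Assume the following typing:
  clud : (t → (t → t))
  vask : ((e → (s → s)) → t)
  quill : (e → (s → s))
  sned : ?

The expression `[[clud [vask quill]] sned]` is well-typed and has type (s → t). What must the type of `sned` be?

For [[clud [vask quill]] sned] to have type (s → t) with [clud [vask quill]] of type (t → t), sned must be the function: sned : ((t → t) → (s → t)).

((t → t) → (s → t))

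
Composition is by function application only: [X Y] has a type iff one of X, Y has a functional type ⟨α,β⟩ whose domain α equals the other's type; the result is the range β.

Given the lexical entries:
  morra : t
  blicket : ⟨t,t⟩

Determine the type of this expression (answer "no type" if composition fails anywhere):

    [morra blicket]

[morra blicket]: blicket is ⟨t,t⟩, morra is t; result t.

t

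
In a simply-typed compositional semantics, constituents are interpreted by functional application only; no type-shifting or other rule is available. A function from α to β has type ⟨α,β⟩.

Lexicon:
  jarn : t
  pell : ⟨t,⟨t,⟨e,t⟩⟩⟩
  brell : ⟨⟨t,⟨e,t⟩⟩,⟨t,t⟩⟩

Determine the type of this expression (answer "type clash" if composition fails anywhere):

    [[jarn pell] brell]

⟨t,t⟩

[jarn pell]: pell is ⟨t,⟨t,⟨e,t⟩⟩⟩, jarn is t; result ⟨t,⟨e,t⟩⟩.
[[jarn pell] brell]: brell is ⟨⟨t,⟨e,t⟩⟩,⟨t,t⟩⟩, [jarn pell] is ⟨t,⟨e,t⟩⟩; result ⟨t,t⟩.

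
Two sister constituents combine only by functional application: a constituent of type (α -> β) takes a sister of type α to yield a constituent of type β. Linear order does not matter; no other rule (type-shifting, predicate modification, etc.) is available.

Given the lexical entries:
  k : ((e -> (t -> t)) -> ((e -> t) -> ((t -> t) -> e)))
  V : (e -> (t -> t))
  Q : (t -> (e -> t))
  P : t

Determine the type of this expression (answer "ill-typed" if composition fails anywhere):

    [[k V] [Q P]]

[k V]: k is ((e -> (t -> t)) -> ((e -> t) -> ((t -> t) -> e))), V is (e -> (t -> t)); result ((e -> t) -> ((t -> t) -> e)).
[Q P]: Q is (t -> (e -> t)), P is t; result (e -> t).
[[k V] [Q P]]: [k V] is ((e -> t) -> ((t -> t) -> e)), [Q P] is (e -> t); result ((t -> t) -> e).

((t -> t) -> e)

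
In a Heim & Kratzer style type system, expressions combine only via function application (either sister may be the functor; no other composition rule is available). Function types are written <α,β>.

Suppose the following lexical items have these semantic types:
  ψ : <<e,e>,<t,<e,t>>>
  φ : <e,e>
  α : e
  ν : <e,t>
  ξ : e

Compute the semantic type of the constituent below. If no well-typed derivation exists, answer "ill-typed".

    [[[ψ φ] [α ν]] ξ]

t

At [ψ φ], ψ : <<e,e>,<t,<e,t>>> takes φ : <e,e>, giving <t,<e,t>>.
At [α ν], ν : <e,t> takes α : e, giving t.
At [[ψ φ] [α ν]], [ψ φ] : <t,<e,t>> takes [α ν] : t, giving <e,t>.
At [[[ψ φ] [α ν]] ξ], [[ψ φ] [α ν]] : <e,t> takes ξ : e, giving t.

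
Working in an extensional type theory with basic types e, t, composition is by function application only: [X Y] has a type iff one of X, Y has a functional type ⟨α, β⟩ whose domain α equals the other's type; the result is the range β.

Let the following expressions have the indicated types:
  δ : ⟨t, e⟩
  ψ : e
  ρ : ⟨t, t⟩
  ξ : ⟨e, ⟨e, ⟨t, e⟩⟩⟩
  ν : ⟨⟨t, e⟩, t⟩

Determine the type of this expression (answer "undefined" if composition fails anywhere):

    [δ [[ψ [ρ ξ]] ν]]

undefined

[ρ ξ]: ⟨t, t⟩ and ⟨e, ⟨e, ⟨t, e⟩⟩⟩ cannot combine by function application — type clash.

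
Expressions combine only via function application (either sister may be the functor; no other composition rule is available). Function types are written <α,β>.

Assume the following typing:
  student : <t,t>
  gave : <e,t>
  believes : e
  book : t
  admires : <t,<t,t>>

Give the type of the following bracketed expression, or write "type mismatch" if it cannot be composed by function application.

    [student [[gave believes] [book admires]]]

[gave believes]: functor gave : <e,t>, argument believes : e; result t.
[book admires]: functor admires : <t,<t,t>>, argument book : t; result <t,t>.
[[gave believes] [book admires]]: functor [book admires] : <t,t>, argument [gave believes] : t; result t.
[student [[gave believes] [book admires]]]: functor student : <t,t>, argument [[gave believes] [book admires]] : t; result t.

t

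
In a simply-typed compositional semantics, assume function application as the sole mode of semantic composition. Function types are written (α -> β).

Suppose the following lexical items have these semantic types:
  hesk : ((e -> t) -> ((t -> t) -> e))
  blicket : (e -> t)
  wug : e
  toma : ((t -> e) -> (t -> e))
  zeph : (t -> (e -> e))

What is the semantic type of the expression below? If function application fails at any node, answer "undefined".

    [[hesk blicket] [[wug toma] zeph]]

[hesk blicket]: ((e -> t) -> ((t -> t) -> e)) applied to (e -> t) yields ((t -> t) -> e).
[wug toma]: e with ((t -> e) -> (t -> e)) — neither is a function whose domain matches the other; composition fails here.

undefined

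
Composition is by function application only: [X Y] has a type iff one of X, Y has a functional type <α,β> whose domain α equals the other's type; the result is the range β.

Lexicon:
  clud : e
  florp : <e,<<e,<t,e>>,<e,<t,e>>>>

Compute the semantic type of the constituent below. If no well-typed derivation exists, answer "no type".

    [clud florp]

[clud florp]: functor florp : <e,<<e,<t,e>>,<e,<t,e>>>>, argument clud : e; result <<e,<t,e>>,<e,<t,e>>>.

<<e,<t,e>>,<e,<t,e>>>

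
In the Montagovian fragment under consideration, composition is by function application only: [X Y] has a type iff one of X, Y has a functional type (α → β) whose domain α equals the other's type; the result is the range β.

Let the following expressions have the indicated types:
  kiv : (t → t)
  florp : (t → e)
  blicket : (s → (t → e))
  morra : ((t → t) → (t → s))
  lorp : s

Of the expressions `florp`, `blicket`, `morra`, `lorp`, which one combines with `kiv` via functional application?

morra

florp : (t → e) — neither side's domain matches the other.
blicket : (s → (t → e)) — neither side's domain matches the other.
morra — combines: morra : ((t → t) → (t → s)) takes kiv : (t → t) as argument, giving (t → s).
lorp : s — neither side's domain matches the other.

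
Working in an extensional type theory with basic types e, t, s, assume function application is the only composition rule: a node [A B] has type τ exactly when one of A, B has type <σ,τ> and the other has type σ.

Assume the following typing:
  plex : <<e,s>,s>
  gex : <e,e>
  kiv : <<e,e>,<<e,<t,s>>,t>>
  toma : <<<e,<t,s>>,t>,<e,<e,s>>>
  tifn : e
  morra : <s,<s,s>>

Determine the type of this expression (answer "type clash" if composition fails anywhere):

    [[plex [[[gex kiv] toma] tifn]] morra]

<s,s>

[gex kiv] — kiv of type <<e,e>,<<e,<t,s>>,t>> combines with gex of type <e,e>: type <<e,<t,s>>,t>.
[[gex kiv] toma] — toma of type <<<e,<t,s>>,t>,<e,<e,s>>> combines with [gex kiv] of type <<e,<t,s>>,t>: type <e,<e,s>>.
[[[gex kiv] toma] tifn] — [[gex kiv] toma] of type <e,<e,s>> combines with tifn of type e: type <e,s>.
[plex [[[gex kiv] toma] tifn]] — plex of type <<e,s>,s> combines with [[[gex kiv] toma] tifn] of type <e,s>: type s.
[[plex [[[gex kiv] toma] tifn]] morra] — morra of type <s,<s,s>> combines with [plex [[[gex kiv] toma] tifn]] of type s: type <s,s>.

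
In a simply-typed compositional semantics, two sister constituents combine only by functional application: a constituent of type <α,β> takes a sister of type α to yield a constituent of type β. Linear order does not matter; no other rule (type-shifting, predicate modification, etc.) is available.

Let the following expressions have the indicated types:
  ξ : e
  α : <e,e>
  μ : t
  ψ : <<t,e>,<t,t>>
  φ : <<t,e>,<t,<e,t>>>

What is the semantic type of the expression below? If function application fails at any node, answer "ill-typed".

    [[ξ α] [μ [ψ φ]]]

[ξ α]: α is <e,e>, ξ is e; result e.
At [ψ φ]: neither <<t,e>,<t,t>> nor <<t,e>,<t,<e,t>>> can take the other as argument; the node is ill-typed.

ill-typed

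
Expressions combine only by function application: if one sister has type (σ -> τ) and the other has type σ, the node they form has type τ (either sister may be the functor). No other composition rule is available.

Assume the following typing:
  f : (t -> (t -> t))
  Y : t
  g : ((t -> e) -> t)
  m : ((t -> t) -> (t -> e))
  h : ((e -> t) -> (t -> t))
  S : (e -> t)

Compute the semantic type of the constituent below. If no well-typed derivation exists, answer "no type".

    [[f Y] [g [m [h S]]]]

t

[f Y]: f is (t -> (t -> t)), Y is t; result (t -> t).
[h S]: h is ((e -> t) -> (t -> t)), S is (e -> t); result (t -> t).
[m [h S]]: m is ((t -> t) -> (t -> e)), [h S] is (t -> t); result (t -> e).
[g [m [h S]]]: g is ((t -> e) -> t), [m [h S]] is (t -> e); result t.
[[f Y] [g [m [h S]]]]: [f Y] is (t -> t), [g [m [h S]]] is t; result t.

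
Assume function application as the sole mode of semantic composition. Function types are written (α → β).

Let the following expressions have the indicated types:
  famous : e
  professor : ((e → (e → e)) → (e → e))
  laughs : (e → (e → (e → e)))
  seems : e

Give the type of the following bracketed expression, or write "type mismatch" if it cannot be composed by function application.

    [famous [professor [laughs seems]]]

e

At [laughs seems], laughs : (e → (e → (e → e))) takes seems : e, giving (e → (e → e)).
At [professor [laughs seems]], professor : ((e → (e → e)) → (e → e)) takes [laughs seems] : (e → (e → e)), giving (e → e).
At [famous [professor [laughs seems]]], [professor [laughs seems]] : (e → e) takes famous : e, giving e.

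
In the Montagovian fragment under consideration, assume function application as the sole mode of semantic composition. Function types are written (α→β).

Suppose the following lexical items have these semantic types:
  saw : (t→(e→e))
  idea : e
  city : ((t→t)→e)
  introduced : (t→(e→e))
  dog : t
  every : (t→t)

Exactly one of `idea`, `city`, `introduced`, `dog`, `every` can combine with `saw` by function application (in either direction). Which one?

dog

idea : e — does not combine with saw.
city : ((t→t)→e) — does not combine with saw.
introduced : (t→(e→e)) — does not combine with saw.
dog — combines: saw : (t→(e→e)) takes dog : t as argument, giving (e→e).
every : (t→t) — does not combine with saw.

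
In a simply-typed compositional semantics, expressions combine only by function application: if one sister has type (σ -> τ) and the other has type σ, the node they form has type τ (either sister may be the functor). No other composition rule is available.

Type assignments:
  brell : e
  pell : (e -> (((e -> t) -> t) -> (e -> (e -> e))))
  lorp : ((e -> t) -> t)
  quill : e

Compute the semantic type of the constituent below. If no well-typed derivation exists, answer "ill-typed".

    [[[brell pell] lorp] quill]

(e -> e)

[brell pell] — pell of type (e -> (((e -> t) -> t) -> (e -> (e -> e)))) combines with brell of type e: type (((e -> t) -> t) -> (e -> (e -> e))).
[[brell pell] lorp] — [brell pell] of type (((e -> t) -> t) -> (e -> (e -> e))) combines with lorp of type ((e -> t) -> t): type (e -> (e -> e)).
[[[brell pell] lorp] quill] — [[brell pell] lorp] of type (e -> (e -> e)) combines with quill of type e: type (e -> e).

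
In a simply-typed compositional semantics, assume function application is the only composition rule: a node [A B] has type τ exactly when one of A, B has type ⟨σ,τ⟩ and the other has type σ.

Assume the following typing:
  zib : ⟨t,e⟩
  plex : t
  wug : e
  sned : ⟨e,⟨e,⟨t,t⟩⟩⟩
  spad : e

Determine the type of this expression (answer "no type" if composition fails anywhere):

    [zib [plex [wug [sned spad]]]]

e

[sned spad]: functor sned : ⟨e,⟨e,⟨t,t⟩⟩⟩, argument spad : e; result ⟨e,⟨t,t⟩⟩.
[wug [sned spad]]: functor [sned spad] : ⟨e,⟨t,t⟩⟩, argument wug : e; result ⟨t,t⟩.
[plex [wug [sned spad]]]: functor [wug [sned spad]] : ⟨t,t⟩, argument plex : t; result t.
[zib [plex [wug [sned spad]]]]: functor zib : ⟨t,e⟩, argument [plex [wug [sned spad]]] : t; result e.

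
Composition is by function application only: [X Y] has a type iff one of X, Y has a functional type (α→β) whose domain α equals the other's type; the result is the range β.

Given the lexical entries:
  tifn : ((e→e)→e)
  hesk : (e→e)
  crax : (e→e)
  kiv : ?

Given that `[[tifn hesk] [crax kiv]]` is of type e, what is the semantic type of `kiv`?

For [[tifn hesk] [crax kiv]] to have type e with [tifn hesk] of type e, [crax kiv] must be the function: [crax kiv] : (e→e).
For [crax kiv] to have type (e→e) with crax of type (e→e), kiv must be the function: kiv : ((e→e)→(e→e)).

((e→e)→(e→e))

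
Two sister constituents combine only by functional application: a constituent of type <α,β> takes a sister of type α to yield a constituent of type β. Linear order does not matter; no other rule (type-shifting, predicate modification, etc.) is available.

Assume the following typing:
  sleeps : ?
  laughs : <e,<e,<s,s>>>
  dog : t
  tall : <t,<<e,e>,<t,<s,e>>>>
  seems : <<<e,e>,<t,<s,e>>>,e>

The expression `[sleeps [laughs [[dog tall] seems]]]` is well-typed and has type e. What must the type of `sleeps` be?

<<e,<s,s>>,e>

At [sleeps [laughs [[dog tall] seems]]] (required: e): [laughs [[dog tall] seems]] is <e,<s,s>>, which is not a function with range e; hence sleeps is the functor — type <<e,<s,s>>,e>.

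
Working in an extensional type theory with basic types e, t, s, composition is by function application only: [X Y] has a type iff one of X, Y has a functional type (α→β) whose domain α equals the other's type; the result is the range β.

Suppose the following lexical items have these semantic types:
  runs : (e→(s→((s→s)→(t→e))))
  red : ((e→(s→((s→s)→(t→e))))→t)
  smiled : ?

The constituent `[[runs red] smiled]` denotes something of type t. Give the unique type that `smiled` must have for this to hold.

At [[runs red] smiled] (required: t): [runs red] is t, which is not a function with range t; hence smiled is the functor — type (t→t).

(t→t)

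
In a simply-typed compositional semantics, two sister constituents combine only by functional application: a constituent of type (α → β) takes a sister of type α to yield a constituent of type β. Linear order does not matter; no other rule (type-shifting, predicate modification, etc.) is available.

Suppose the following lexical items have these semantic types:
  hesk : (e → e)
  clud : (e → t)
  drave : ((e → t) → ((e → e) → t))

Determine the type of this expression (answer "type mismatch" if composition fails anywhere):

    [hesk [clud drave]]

[clud drave] — drave of type ((e → t) → ((e → e) → t)) combines with clud of type (e → t): type ((e → e) → t).
[hesk [clud drave]] — [clud drave] of type ((e → e) → t) combines with hesk of type (e → e): type t.

t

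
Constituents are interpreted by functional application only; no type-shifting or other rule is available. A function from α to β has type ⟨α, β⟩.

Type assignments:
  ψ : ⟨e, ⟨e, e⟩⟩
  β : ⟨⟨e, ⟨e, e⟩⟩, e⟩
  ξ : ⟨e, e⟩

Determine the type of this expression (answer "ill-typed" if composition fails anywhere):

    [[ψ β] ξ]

e

[ψ β]: β is ⟨⟨e, ⟨e, e⟩⟩, e⟩, ψ is ⟨e, ⟨e, e⟩⟩; result e.
[[ψ β] ξ]: ξ is ⟨e, e⟩, [ψ β] is e; result e.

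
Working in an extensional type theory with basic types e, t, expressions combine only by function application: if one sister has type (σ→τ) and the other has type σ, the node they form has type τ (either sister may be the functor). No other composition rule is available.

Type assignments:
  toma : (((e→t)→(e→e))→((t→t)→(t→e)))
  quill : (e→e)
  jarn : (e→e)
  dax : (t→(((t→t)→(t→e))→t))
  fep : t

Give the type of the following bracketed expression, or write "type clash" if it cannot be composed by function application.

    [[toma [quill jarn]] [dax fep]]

type clash

[quill jarn]: (e→e) and (e→e) cannot combine by function application — type clash.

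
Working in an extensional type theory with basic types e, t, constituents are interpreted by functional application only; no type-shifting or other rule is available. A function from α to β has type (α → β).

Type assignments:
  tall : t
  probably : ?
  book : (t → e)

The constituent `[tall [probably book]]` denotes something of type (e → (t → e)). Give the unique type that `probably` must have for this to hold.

[tall [probably book]] is required to be (e → (t → e)). tall : t cannot yield (e → (t → e)) as functor, so [probably book] : (t → (e → (t → e))).
[probably book] is required to be (t → (e → (t → e))). book : (t → e) cannot yield (t → (e → (t → e))) as functor, so probably : ((t → e) → (t → (e → (t → e)))).

((t → e) → (t → (e → (t → e))))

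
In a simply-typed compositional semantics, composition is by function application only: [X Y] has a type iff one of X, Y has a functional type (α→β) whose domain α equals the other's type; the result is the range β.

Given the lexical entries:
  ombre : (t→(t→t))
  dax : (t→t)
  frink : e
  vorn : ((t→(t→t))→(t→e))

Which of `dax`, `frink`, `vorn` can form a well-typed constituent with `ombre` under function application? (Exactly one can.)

dax : (t→t) — no; ombre wants t, and dax wants t.
frink : e — no; ombre wants t, and frink wants nothing (atomic).
vorn — combines: vorn : ((t→(t→t))→(t→e)) takes ombre : (t→(t→t)) as argument, giving (t→e).

vorn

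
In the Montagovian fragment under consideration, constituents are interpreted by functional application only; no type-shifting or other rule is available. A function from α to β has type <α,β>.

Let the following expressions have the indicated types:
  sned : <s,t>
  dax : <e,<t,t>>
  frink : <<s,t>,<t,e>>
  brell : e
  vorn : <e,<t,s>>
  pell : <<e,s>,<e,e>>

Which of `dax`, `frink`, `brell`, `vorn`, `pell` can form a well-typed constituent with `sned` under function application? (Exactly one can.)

frink

dax : <e,<t,t>> — no; sned wants s, and dax wants e.
frink — combines: frink : <<s,t>,<t,e>> takes sned : <s,t> as argument, giving <t,e>.
brell : e — no; sned wants s, and brell wants nothing (atomic).
vorn : <e,<t,s>> — no; sned wants s, and vorn wants e.
pell : <<e,s>,<e,e>> — no; sned wants s, and pell wants <e,s>.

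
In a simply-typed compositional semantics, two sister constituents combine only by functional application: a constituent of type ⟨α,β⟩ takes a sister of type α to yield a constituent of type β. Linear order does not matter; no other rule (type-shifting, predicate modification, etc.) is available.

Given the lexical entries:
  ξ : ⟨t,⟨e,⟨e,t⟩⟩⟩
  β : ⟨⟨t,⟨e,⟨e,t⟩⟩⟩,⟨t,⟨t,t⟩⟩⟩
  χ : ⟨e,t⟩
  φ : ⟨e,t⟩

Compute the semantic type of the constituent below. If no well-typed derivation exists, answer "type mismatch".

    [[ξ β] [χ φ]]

[ξ β]: β is ⟨⟨t,⟨e,⟨e,t⟩⟩⟩,⟨t,⟨t,t⟩⟩⟩, ξ is ⟨t,⟨e,⟨e,t⟩⟩⟩; result ⟨t,⟨t,t⟩⟩.
At [χ φ]: neither ⟨e,t⟩ nor ⟨e,t⟩ can take the other as argument; the node is ill-typed.

type mismatch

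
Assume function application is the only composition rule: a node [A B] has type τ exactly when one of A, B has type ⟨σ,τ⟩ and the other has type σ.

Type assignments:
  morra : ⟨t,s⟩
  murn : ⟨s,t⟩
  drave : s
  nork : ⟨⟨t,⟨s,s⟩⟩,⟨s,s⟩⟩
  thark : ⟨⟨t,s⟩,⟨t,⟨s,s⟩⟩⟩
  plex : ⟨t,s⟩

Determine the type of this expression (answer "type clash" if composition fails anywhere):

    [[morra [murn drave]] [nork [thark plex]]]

[murn drave]: ⟨s,t⟩ applied to s yields t.
[morra [murn drave]]: ⟨t,s⟩ applied to t yields s.
[thark plex]: ⟨⟨t,s⟩,⟨t,⟨s,s⟩⟩⟩ applied to ⟨t,s⟩ yields ⟨t,⟨s,s⟩⟩.
[nork [thark plex]]: ⟨⟨t,⟨s,s⟩⟩,⟨s,s⟩⟩ applied to ⟨t,⟨s,s⟩⟩ yields ⟨s,s⟩.
[[morra [murn drave]] [nork [thark plex]]]: ⟨s,s⟩ applied to s yields s.

s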